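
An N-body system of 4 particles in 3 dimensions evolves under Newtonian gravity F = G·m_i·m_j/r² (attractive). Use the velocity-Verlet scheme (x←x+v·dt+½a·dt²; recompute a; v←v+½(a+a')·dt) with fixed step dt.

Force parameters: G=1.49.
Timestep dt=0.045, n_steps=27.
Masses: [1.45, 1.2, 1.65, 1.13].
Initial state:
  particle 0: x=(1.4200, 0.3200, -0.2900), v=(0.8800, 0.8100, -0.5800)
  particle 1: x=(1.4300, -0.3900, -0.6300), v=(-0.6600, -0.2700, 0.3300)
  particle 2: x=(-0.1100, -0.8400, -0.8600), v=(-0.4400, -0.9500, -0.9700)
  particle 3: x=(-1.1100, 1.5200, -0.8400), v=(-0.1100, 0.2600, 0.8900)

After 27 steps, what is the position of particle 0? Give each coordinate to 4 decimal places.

step 0: x0=(1.4200, 0.3200, -0.2900) x1=(1.4300, -0.3900, -0.6300) x2=(-0.1100, -0.8400, -0.8600) x3=(-1.1100, 1.5200, -0.8400)
step 1: x0=(1.4590, 0.3535, -0.3176) x1=(1.3992, -0.3991, -0.6138) x2=(-0.1288, -0.8820, -0.9034) x3=(-1.1144, 1.5311, -0.7999)
step 2: x0=(1.4963, 0.3815, -0.3476) x1=(1.3669, -0.4024, -0.5955) x2=(-0.1458, -0.9226, -0.9462) x3=(-1.1178, 1.5411, -0.7597)
step 3: x0=(1.5317, 0.4040, -0.3794) x1=(1.3336, -0.4002, -0.5757) x2=(-0.1610, -0.9617, -0.9885) x3=(-1.1202, 1.5501, -0.7195)
step 4: x0=(1.5648, 0.4214, -0.4128) x1=(1.2997, -0.3926, -0.5550) x2=(-0.1746, -0.9994, -1.0302) x3=(-1.1215, 1.5579, -0.6792)
step 5: x0=(1.5954, 0.4339, -0.4472) x1=(1.2658, -0.3800, -0.5339) x2=(-0.1865, -1.0357, -1.0712) x3=(-1.1219, 1.5648, -0.6390)
step 6: x0=(1.6232, 0.4417, -0.4823) x1=(1.2322, -0.3628, -0.5128) x2=(-0.1969, -1.0707, -1.1116) x3=(-1.1213, 1.5706, -0.5988)
step 7: x0=(1.6481, 0.4451, -0.5178) x1=(1.1992, -0.3410, -0.4921) x2=(-0.2059, -1.1043, -1.1512) x3=(-1.1198, 1.5753, -0.5587)
step 8: x0=(1.6699, 0.4443, -0.5534) x1=(1.1672, -0.3152, -0.4723) x2=(-0.2134, -1.1365, -1.1901) x3=(-1.1173, 1.5791, -0.5188)
step 9: x0=(1.6884, 0.4396, -0.5888) x1=(1.1366, -0.2855, -0.4535) x2=(-0.2197, -1.1674, -1.2283) x3=(-1.1138, 1.5820, -0.4789)
step 10: x0=(1.7034, 0.4312, -0.6237) x1=(1.1075, -0.2522, -0.4362) x2=(-0.2247, -1.1970, -1.2658) x3=(-1.1095, 1.5838, -0.4392)
step 11: x0=(1.7148, 0.4193, -0.6579) x1=(1.0804, -0.2157, -0.4206) x2=(-0.2286, -1.2253, -1.3024) x3=(-1.1042, 1.5847, -0.3997)
step 12: x0=(1.7224, 0.4043, -0.6912) x1=(1.0553, -0.1762, -0.4070) x2=(-0.2315, -1.2523, -1.3384) x3=(-1.0979, 1.5847, -0.3604)
step 13: x0=(1.7262, 0.3863, -0.7234) x1=(1.0327, -0.1340, -0.3955) x2=(-0.2332, -1.2781, -1.3736) x3=(-1.0908, 1.5837, -0.3212)
step 14: x0=(1.7260, 0.3656, -0.7542) x1=(1.0127, -0.0894, -0.3865) x2=(-0.2340, -1.3026, -1.4081) x3=(-1.0827, 1.5818, -0.2824)
step 15: x0=(1.7217, 0.3426, -0.7834) x1=(0.9956, -0.0428, -0.3801) x2=(-0.2339, -1.3259, -1.4418) x3=(-1.0736, 1.5789, -0.2438)
step 16: x0=(1.7131, 0.3174, -0.8109) x1=(0.9815, 0.0057, -0.3766) x2=(-0.2329, -1.3480, -1.4749) x3=(-1.0637, 1.5752, -0.2054)
step 17: x0=(1.7001, 0.2904, -0.8363) x1=(0.9707, 0.0556, -0.3762) x2=(-0.2311, -1.3689, -1.5072) x3=(-1.0528, 1.5705, -0.1674)
step 18: x0=(1.6825, 0.2619, -0.8595) x1=(0.9634, 0.1066, -0.3791) x2=(-0.2285, -1.3886, -1.5389) x3=(-1.0409, 1.5649, -0.1297)
step 19: x0=(1.6603, 0.2323, -0.8802) x1=(0.9597, 0.1582, -0.3856) x2=(-0.2251, -1.4072, -1.5699) x3=(-1.0280, 1.5584, -0.0923)
step 20: x0=(1.6332, 0.2019, -0.8983) x1=(0.9599, 0.2100, -0.3959) x2=(-0.2209, -1.4246, -1.6002) x3=(-1.0142, 1.5510, -0.0553)
step 21: x0=(1.6012, 0.1713, -0.9134) x1=(0.9641, 0.2615, -0.4103) x2=(-0.2160, -1.4410, -1.6299) x3=(-0.9994, 1.5426, -0.0188)
step 22: x0=(1.5641, 0.1409, -0.9252) x1=(0.9725, 0.3119, -0.4290) x2=(-0.2103, -1.4562, -1.6590) x3=(-0.9835, 1.5334, 0.0174)
step 23: x0=(1.5218, 0.1114, -0.9336) x1=(0.9853, 0.3606, -0.4525) x2=(-0.2040, -1.4703, -1.6874) x3=(-0.9666, 1.5232, 0.0531)
step 24: x0=(1.4742, 0.0836, -0.9381) x1=(1.0024, 0.4065, -0.4809) x2=(-0.1969, -1.4832, -1.7152) x3=(-0.9487, 1.5122, 0.0883)
step 25: x0=(1.4214, 0.0585, -0.9386) x1=(1.0239, 0.4486, -0.5146) x2=(-0.1890, -1.4951, -1.7424) x3=(-0.9298, 1.5003, 0.1230)
step 26: x0=(1.3635, 0.0370, -0.9347) x1=(1.0496, 0.4854, -0.5540) x2=(-0.1805, -1.5058, -1.7689) x3=(-0.9097, 1.4875, 0.1571)
step 27: x0=(1.3008, 0.0206, -0.9264) x1=(1.0790, 0.5154, -0.5990) x2=(-0.1712, -1.5154, -1.7947) x3=(-0.8887, 1.4739, 0.1906)

(1.3008, 0.0206, -0.9264)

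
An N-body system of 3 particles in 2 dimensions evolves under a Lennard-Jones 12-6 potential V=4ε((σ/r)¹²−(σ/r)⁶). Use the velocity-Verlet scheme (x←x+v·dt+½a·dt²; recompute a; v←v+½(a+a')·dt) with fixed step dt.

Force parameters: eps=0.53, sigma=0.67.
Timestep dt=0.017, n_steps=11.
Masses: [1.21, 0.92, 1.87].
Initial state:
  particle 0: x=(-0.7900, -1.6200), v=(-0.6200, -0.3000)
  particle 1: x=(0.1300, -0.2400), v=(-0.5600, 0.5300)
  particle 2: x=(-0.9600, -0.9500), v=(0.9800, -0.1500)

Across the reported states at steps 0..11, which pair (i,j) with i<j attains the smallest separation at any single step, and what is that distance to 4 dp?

pair (0,2), distance 0.6895

step 0: x0=(-0.7900, -1.6200) x1=(0.1300, -0.2400) x2=(-0.9600, -0.9500)
step 1: x0=(-0.8002, -1.6263) x1=(0.1205, -0.2310) x2=(-0.9435, -0.9518)
step 2: x0=(-0.8100, -1.6350) x1=(0.1109, -0.2221) x2=(-0.9274, -0.9520)
step 3: x0=(-0.8193, -1.6460) x1=(0.1012, -0.2132) x2=(-0.9114, -0.9507)
step 4: x0=(-0.8284, -1.6586) x1=(0.0915, -0.2043) x2=(-0.8956, -0.9483)
step 5: x0=(-0.8374, -1.6723) x1=(0.0817, -0.1955) x2=(-0.8798, -0.9451)
step 6: x0=(-0.8463, -1.6866) x1=(0.0718, -0.1868) x2=(-0.8640, -0.9416)
step 7: x0=(-0.8553, -1.7009) x1=(0.0619, -0.1781) x2=(-0.8482, -0.9380)
step 8: x0=(-0.8642, -1.7152) x1=(0.0519, -0.1695) x2=(-0.8323, -0.9345)
step 9: x0=(-0.8732, -1.7290) x1=(0.0418, -0.1609) x2=(-0.8164, -0.9311)
step 10: x0=(-0.8821, -1.7425) x1=(0.0316, -0.1525) x2=(-0.8004, -0.9279)
step 11: x0=(-0.8909, -1.7556) x1=(0.0213, -0.1442) x2=(-0.7845, -0.9250)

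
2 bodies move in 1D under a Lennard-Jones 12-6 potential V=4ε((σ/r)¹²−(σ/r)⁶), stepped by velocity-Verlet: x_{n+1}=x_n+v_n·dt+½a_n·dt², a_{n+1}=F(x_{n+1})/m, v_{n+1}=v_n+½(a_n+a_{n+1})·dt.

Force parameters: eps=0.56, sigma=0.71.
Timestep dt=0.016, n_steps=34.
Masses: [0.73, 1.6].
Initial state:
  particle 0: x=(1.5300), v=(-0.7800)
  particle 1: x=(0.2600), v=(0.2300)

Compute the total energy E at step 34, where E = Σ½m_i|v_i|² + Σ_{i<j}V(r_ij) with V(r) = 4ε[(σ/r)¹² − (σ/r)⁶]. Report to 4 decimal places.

step 0: x0=(1.5300) x1=(0.2600)
step 1: x0=(1.5175) x1=(0.2637)
step 2: x0=(1.5048) x1=(0.2675)
step 3: x0=(1.4920) x1=(0.2713)
step 4: x0=(1.4791) x1=(0.2752)
step 5: x0=(1.4661) x1=(0.2791)
step 6: x0=(1.4528) x1=(0.2831)
step 7: x0=(1.4394) x1=(0.2872)
step 8: x0=(1.4258) x1=(0.2914)
step 9: x0=(1.4120) x1=(0.2957)
step 10: x0=(1.3979) x1=(0.3001)
step 11: x0=(1.3836) x1=(0.3047)
step 12: x0=(1.3689) x1=(0.3093)
step 13: x0=(1.3540) x1=(0.3141)
step 14: x0=(1.3386) x1=(0.3191)
step 15: x0=(1.3229) x1=(0.3243)
step 16: x0=(1.3067) x1=(0.3297)
step 17: x0=(1.2900) x1=(0.3353)
step 18: x0=(1.2728) x1=(0.3411)
step 19: x0=(1.2549) x1=(0.3472)
step 20: x0=(1.2364) x1=(0.3537)
step 21: x0=(1.2173) x1=(0.3604)
step 22: x0=(1.1975) x1=(0.3674)
step 23: x0=(1.1772) x1=(0.3746)
step 24: x0=(1.1568) x1=(0.3819)
step 25: x0=(1.1371) x1=(0.3889)
step 26: x0=(1.1195) x1=(0.3949)
step 27: x0=(1.1063) x1=(0.3989)
step 28: x0=(1.1003) x1=(0.3997)
step 29: x0=(1.1027) x1=(0.3965)
step 30: x0=(1.1125) x1=(0.3901)
step 31: x0=(1.1270) x1=(0.3814)
step 32: x0=(1.1438) x1=(0.3717)
step 33: x0=(1.1614) x1=(0.3617)
step 34: x0=(1.1790) x1=(0.3517)
step 0 velocities: v0=(-0.7800) v1=(0.2300)
step 0: KE=0.2644, PE=-0.0663, E=0.1981
step 34 velocities: v0=(1.0816) v1=(-0.6194)
step 34: KE=0.7339, PE=-0.5374, E=0.1965

0.1965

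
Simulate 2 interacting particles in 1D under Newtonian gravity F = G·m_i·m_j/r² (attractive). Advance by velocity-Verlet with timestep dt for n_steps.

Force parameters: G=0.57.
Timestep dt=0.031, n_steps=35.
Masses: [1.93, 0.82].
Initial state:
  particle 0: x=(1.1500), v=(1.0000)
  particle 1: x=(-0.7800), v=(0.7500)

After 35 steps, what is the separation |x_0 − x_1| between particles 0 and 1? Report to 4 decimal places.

1.9660

step 0: x0=(1.1500) x1=(-0.7800)
step 1: x0=(1.1809) x1=(-0.7566)
step 2: x0=(1.2118) x1=(-0.7329)
step 3: x0=(1.2425) x1=(-0.7090)
step 4: x0=(1.2730) x1=(-0.6848)
step 5: x0=(1.3035) x1=(-0.6602)
step 6: x0=(1.3339) x1=(-0.6355)
step 7: x0=(1.3641) x1=(-0.6104)
step 8: x0=(1.3942) x1=(-0.5851)
step 9: x0=(1.4242) x1=(-0.5595)
step 10: x0=(1.4541) x1=(-0.5336)
step 11: x0=(1.4839) x1=(-0.5075)
step 12: x0=(1.5135) x1=(-0.4811)
step 13: x0=(1.5431) x1=(-0.4544)
step 14: x0=(1.5725) x1=(-0.4275)
step 15: x0=(1.6019) x1=(-0.4003)
step 16: x0=(1.6311) x1=(-0.3729)
step 17: x0=(1.6602) x1=(-0.3451)
step 18: x0=(1.6892) x1=(-0.3172)
step 19: x0=(1.7180) x1=(-0.2889)
step 20: x0=(1.7468) x1=(-0.2604)
step 21: x0=(1.7755) x1=(-0.2316)
step 22: x0=(1.8040) x1=(-0.2026)
step 23: x0=(1.8324) x1=(-0.1733)
step 24: x0=(1.8608) x1=(-0.1438)
step 25: x0=(1.8890) x1=(-0.1139)
step 26: x0=(1.9171) x1=(-0.0839)
step 27: x0=(1.9450) x1=(-0.0535)
step 28: x0=(1.9729) x1=(-0.0229)
step 29: x0=(2.0007) x1=(0.0080)
step 30: x0=(2.0283) x1=(0.0391)
step 31: x0=(2.0559) x1=(0.0705)
step 32: x0=(2.0833) x1=(0.1022)
step 33: x0=(2.1106) x1=(0.1342)
step 34: x0=(2.1378) x1=(0.1664)
step 35: x0=(2.1648) x1=(0.1989)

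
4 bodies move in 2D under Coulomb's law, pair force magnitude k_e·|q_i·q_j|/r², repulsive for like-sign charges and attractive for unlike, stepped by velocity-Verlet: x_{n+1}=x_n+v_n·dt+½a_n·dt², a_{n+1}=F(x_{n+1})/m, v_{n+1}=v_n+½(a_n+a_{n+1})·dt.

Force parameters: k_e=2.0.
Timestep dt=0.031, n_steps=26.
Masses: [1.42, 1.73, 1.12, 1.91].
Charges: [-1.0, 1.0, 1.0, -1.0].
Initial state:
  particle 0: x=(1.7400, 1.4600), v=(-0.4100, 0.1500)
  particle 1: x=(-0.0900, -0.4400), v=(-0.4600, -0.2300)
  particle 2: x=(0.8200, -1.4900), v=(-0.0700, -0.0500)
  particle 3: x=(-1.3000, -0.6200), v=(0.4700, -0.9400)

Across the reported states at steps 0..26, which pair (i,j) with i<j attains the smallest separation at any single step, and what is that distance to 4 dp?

pair (1,3), distance 0.5236

step 0: x0=(1.7400, 1.4600) x1=(-0.0900, -0.4400) x2=(0.8200, -1.4900) x3=(-1.3000, -0.6200)
step 1: x0=(1.7272, 1.4645) x1=(-0.1048, -0.4469) x2=(0.8180, -1.4917) x3=(-1.2850, -0.6491)
step 2: x0=(1.7144, 1.4689) x1=(-0.1206, -0.4534) x2=(0.8163, -1.4938) x3=(-1.2693, -0.6783)
step 3: x0=(1.7014, 1.4730) x1=(-0.1374, -0.4595) x2=(0.8150, -1.4963) x3=(-1.2526, -0.7074)
step 4: x0=(1.6884, 1.4769) x1=(-0.1554, -0.4653) x2=(0.8139, -1.4991) x3=(-1.2351, -0.7365)
step 5: x0=(1.6753, 1.4806) x1=(-0.1745, -0.4708) x2=(0.8132, -1.5022) x3=(-1.2167, -0.7655)
step 6: x0=(1.6621, 1.4840) x1=(-0.1948, -0.4760) x2=(0.8127, -1.5057) x3=(-1.1973, -0.7944)
step 7: x0=(1.6488, 1.4873) x1=(-0.2163, -0.4811) x2=(0.8125, -1.5094) x3=(-1.1769, -0.8231)
step 8: x0=(1.6354, 1.4904) x1=(-0.2391, -0.4860) x2=(0.8126, -1.5134) x3=(-1.1554, -0.8516)
step 9: x0=(1.6219, 1.4932) x1=(-0.2632, -0.4909) x2=(0.8129, -1.5177) x3=(-1.1328, -0.8799)
step 10: x0=(1.6084, 1.4959) x1=(-0.2887, -0.4958) x2=(0.8134, -1.5222) x3=(-1.1090, -0.9078)
step 11: x0=(1.5948, 1.4984) x1=(-0.3156, -0.5008) x2=(0.8141, -1.5269) x3=(-1.0840, -0.9353)
step 12: x0=(1.5810, 1.5006) x1=(-0.3440, -0.5062) x2=(0.8150, -1.5318) x3=(-1.0576, -0.9623)
step 13: x0=(1.5672, 1.5027) x1=(-0.3740, -0.5120) x2=(0.8160, -1.5369) x3=(-1.0299, -0.9887)
step 14: x0=(1.5534, 1.5046) x1=(-0.4056, -0.5183) x2=(0.8172, -1.5422) x3=(-1.0007, -1.0143)
step 15: x0=(1.5394, 1.5063) x1=(-0.4388, -0.5255) x2=(0.8185, -1.5475) x3=(-0.9701, -1.0390)
step 16: x0=(1.5254, 1.5079) x1=(-0.4737, -0.5337) x2=(0.8198, -1.5530) x3=(-0.9379, -1.0625)
step 17: x0=(1.5113, 1.5092) x1=(-0.5104, -0.5433) x2=(0.8212, -1.5586) x3=(-0.9041, -1.0847)
step 18: x0=(1.4972, 1.5104) x1=(-0.5487, -0.5545) x2=(0.8226, -1.5642) x3=(-0.8687, -1.1052)
step 19: x0=(1.4829, 1.5115) x1=(-0.5886, -0.5678) x2=(0.8239, -1.5699) x3=(-0.8318, -1.1236)
step 20: x0=(1.4686, 1.5123) x1=(-0.6299, -0.5835) x2=(0.8252, -1.5755) x3=(-0.7936, -1.1398)
step 21: x0=(1.4543, 1.5130) x1=(-0.6724, -0.6021) x2=(0.8264, -1.5812) x3=(-0.7542, -1.1532)
step 22: x0=(1.4398, 1.5136) x1=(-0.7156, -0.6240) x2=(0.8275, -1.5868) x3=(-0.7141, -1.1635)
step 23: x0=(1.4253, 1.5140) x1=(-0.7590, -0.6494) x2=(0.8284, -1.5923) x3=(-0.6736, -1.1706)
step 24: x0=(1.4108, 1.5143) x1=(-0.8019, -0.6786) x2=(0.8290, -1.5978) x3=(-0.6333, -1.1743)
step 25: x0=(1.3962, 1.5144) x1=(-0.8438, -0.7113) x2=(0.8295, -1.6031) x3=(-0.5939, -1.1747)
step 26: x0=(1.3816, 1.5144) x1=(-0.8839, -0.7473) x2=(0.8296, -1.6082) x3=(-0.5558, -1.1721)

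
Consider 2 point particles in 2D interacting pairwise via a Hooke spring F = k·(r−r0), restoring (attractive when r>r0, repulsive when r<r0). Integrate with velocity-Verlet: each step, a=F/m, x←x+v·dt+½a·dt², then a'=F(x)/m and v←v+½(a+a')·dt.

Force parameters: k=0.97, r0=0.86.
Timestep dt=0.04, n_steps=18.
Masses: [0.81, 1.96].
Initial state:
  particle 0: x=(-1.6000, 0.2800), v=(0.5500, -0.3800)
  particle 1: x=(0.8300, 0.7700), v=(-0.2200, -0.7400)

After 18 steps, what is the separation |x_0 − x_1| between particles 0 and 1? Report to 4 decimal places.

1.3139

step 0: x0=(-1.6000, 0.2800) x1=(0.8300, 0.7700)
step 1: x0=(-1.5765, 0.2651) x1=(0.8206, 0.7403)
step 2: x0=(-1.5500, 0.2508) x1=(0.8099, 0.7103)
step 3: x0=(-1.5206, 0.2371) x1=(0.7981, 0.6801)
step 4: x0=(-1.4884, 0.2239) x1=(0.7850, 0.6497)
step 5: x0=(-1.4534, 0.2112) x1=(0.7709, 0.6190)
step 6: x0=(-1.4158, 0.1990) x1=(0.7556, 0.5882)
step 7: x0=(-1.3757, 0.1872) x1=(0.7393, 0.5572)
step 8: x0=(-1.3331, 0.1759) x1=(0.7220, 0.5260)
step 9: x0=(-1.2882, 0.1650) x1=(0.7038, 0.4946)
step 10: x0=(-1.2411, 0.1544) x1=(0.6846, 0.4631)
step 11: x0=(-1.1920, 0.1442) x1=(0.6646, 0.4314)
step 12: x0=(-1.1409, 0.1342) x1=(0.6438, 0.3997)
step 13: x0=(-1.0881, 0.1246) x1=(0.6222, 0.3678)
step 14: x0=(-1.0336, 0.1151) x1=(0.6000, 0.3358)
step 15: x0=(-0.9776, 0.1059) x1=(0.5771, 0.3037)
step 16: x0=(-0.9202, 0.0968) x1=(0.5537, 0.2716)
step 17: x0=(-0.8617, 0.0879) x1=(0.5298, 0.2394)
step 18: x0=(-0.8021, 0.0791) x1=(0.5055, 0.2071)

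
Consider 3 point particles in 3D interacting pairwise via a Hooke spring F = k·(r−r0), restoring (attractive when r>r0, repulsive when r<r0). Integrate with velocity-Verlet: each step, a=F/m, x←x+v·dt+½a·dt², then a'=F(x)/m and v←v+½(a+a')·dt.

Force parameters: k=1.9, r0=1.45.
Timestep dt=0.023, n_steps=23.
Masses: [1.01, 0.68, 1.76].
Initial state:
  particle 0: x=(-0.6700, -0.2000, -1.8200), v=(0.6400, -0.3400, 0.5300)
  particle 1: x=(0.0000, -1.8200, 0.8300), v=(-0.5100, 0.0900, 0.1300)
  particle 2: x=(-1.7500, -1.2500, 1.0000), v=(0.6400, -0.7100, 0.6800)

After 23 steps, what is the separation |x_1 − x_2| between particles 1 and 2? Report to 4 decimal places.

step 0: x0=(-0.6700, -0.2000, -1.8200) x1=(0.0000, -1.8200, 0.8300) x2=(-1.7500, -1.2500, 1.0000)
step 1: x0=(-0.6554, -0.2085, -1.8063) x1=(-0.0123, -1.8172, 0.8320) x2=(-1.7350, -1.2662, 1.0152)
step 2: x0=(-0.6410, -0.2185, -1.7897) x1=(-0.0256, -1.8129, 0.8319) x2=(-1.7195, -1.2821, 1.0295)
step 3: x0=(-0.6269, -0.2299, -1.7701) x1=(-0.0399, -1.8073, 0.8297) x2=(-1.7034, -1.2978, 1.0429)
step 4: x0=(-0.6131, -0.2428, -1.7477) x1=(-0.0550, -1.8002, 0.8256) x2=(-1.6869, -1.3132, 1.0553)
step 5: x0=(-0.5995, -0.2570, -1.7223) x1=(-0.0710, -1.7918, 0.8195) x2=(-1.6698, -1.3283, 1.0669)
step 6: x0=(-0.5863, -0.2726, -1.6942) x1=(-0.0877, -1.7822, 0.8116) x2=(-1.6523, -1.3430, 1.0777)
step 7: x0=(-0.5734, -0.2895, -1.6633) x1=(-0.1050, -1.7713, 0.8018) x2=(-1.6344, -1.3575, 1.0875)
step 8: x0=(-0.5608, -0.3078, -1.6296) x1=(-0.1229, -1.7593, 0.7902) x2=(-1.6161, -1.3717, 1.0965)
step 9: x0=(-0.5486, -0.3273, -1.5934) x1=(-0.1413, -1.7462, 0.7769) x2=(-1.5974, -1.3856, 1.1046)
step 10: x0=(-0.5367, -0.3481, -1.5545) x1=(-0.1602, -1.7320, 0.7619) x2=(-1.5783, -1.3992, 1.1119)
step 11: x0=(-0.5252, -0.3701, -1.5133) x1=(-0.1793, -1.7169, 0.7453) x2=(-1.5588, -1.4124, 1.1184)
step 12: x0=(-0.5140, -0.3932, -1.4696) x1=(-0.1987, -1.7009, 0.7272) x2=(-1.5391, -1.4254, 1.1241)
step 13: x0=(-0.5033, -0.4174, -1.4237) x1=(-0.2183, -1.6840, 0.7077) x2=(-1.5191, -1.4380, 1.1291)
step 14: x0=(-0.4929, -0.4426, -1.3755) x1=(-0.2379, -1.6664, 0.6869) x2=(-1.4988, -1.4504, 1.1333)
step 15: x0=(-0.4830, -0.4688, -1.3254) x1=(-0.2576, -1.6480, 0.6648) x2=(-1.4783, -1.4624, 1.1368)
step 16: x0=(-0.4734, -0.4960, -1.2732) x1=(-0.2772, -1.6290, 0.6415) x2=(-1.4575, -1.4742, 1.1397)
step 17: x0=(-0.4643, -0.5240, -1.2193) x1=(-0.2968, -1.6095, 0.6171) x2=(-1.4366, -1.4857, 1.1420)
step 18: x0=(-0.4555, -0.5528, -1.1637) x1=(-0.3161, -1.5895, 0.5917) x2=(-1.4155, -1.4969, 1.1436)
step 19: x0=(-0.4471, -0.5823, -1.1065) x1=(-0.3352, -1.5690, 0.5655) x2=(-1.3943, -1.5079, 1.1448)
step 20: x0=(-0.4392, -0.6125, -1.0479) x1=(-0.3541, -1.5483, 0.5384) x2=(-1.3730, -1.5186, 1.1454)
step 21: x0=(-0.4316, -0.6433, -0.9880) x1=(-0.3726, -1.5272, 0.5107) x2=(-1.3515, -1.5291, 1.1455)
step 22: x0=(-0.4244, -0.6746, -0.9270) x1=(-0.3908, -1.5059, 0.4823) x2=(-1.3300, -1.5394, 1.1453)
step 23: x0=(-0.4175, -0.7064, -0.8650) x1=(-0.4086, -1.4844, 0.4535) x2=(-1.3084, -1.5495, 1.1446)

1.1365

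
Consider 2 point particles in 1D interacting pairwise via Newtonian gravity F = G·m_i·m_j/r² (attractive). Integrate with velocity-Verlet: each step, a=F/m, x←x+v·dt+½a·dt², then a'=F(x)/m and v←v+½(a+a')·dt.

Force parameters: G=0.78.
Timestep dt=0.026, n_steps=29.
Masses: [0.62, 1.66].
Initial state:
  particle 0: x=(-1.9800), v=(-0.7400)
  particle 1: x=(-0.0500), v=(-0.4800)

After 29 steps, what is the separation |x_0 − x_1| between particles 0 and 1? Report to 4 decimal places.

step 0: x0=(-1.9800) x1=(-0.0500)
step 1: x0=(-1.9991) x1=(-0.0625)
step 2: x0=(-2.0180) x1=(-0.0751)
step 3: x0=(-2.0367) x1=(-0.0878)
step 4: x0=(-2.0551) x1=(-0.1006)
step 5: x0=(-2.0733) x1=(-0.1135)
step 6: x0=(-2.0913) x1=(-0.1264)
step 7: x0=(-2.1090) x1=(-0.1395)
step 8: x0=(-2.1265) x1=(-0.1526)
step 9: x0=(-2.1438) x1=(-0.1658)
step 10: x0=(-2.1609) x1=(-0.1791)
step 11: x0=(-2.1777) x1=(-0.1925)
step 12: x0=(-2.1944) x1=(-0.2059)
step 13: x0=(-2.2108) x1=(-0.2195)
step 14: x0=(-2.2269) x1=(-0.2331)
step 15: x0=(-2.2429) x1=(-0.2468)
step 16: x0=(-2.2586) x1=(-0.2606)
step 17: x0=(-2.2742) x1=(-0.2745)
step 18: x0=(-2.2895) x1=(-0.2884)
step 19: x0=(-2.3046) x1=(-0.3024)
step 20: x0=(-2.3194) x1=(-0.3165)
step 21: x0=(-2.3341) x1=(-0.3307)
step 22: x0=(-2.3485) x1=(-0.3450)
step 23: x0=(-2.3627) x1=(-0.3594)
step 24: x0=(-2.3767) x1=(-0.3738)
step 25: x0=(-2.3905) x1=(-0.3883)
step 26: x0=(-2.4040) x1=(-0.4029)
step 27: x0=(-2.4174) x1=(-0.4176)
step 28: x0=(-2.4305) x1=(-0.4324)
step 29: x0=(-2.4434) x1=(-0.4472)

1.9962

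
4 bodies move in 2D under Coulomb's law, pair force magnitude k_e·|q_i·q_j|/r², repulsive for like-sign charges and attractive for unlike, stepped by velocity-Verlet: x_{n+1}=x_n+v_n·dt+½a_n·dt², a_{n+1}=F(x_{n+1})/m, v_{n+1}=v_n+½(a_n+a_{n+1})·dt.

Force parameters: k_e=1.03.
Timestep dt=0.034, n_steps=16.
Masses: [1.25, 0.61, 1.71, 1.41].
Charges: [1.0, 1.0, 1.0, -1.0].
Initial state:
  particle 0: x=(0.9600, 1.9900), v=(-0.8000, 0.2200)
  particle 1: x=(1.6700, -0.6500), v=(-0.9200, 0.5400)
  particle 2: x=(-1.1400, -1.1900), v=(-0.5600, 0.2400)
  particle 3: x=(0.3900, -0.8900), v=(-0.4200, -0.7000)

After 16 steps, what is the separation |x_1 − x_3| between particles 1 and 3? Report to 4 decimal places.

step 0: x0=(0.9600, 1.9900) x1=(1.6700, -0.6500) x2=(-1.1400, -1.1900) x3=(0.3900, -0.8900)
step 1: x0=(0.9328, 1.9975) x1=(1.6383, -0.6318) x2=(-1.1590, -1.1818) x3=(0.3758, -0.9137)
step 2: x0=(0.9056, 2.0051) x1=(1.6058, -0.6142) x2=(-1.1777, -1.1737) x3=(0.3618, -0.9373)
step 3: x0=(0.8783, 2.0128) x1=(1.5724, -0.5970) x2=(-1.1963, -1.1655) x3=(0.3479, -0.9608)
step 4: x0=(0.8511, 2.0205) x1=(1.5382, -0.5803) x2=(-1.2148, -1.1574) x3=(0.3342, -0.9840)
step 5: x0=(0.8238, 2.0283) x1=(1.5032, -0.5643) x2=(-1.2330, -1.1493) x3=(0.3207, -1.0070)
step 6: x0=(0.7965, 2.0362) x1=(1.4673, -0.5489) x2=(-1.2511, -1.1413) x3=(0.3073, -1.0298)
step 7: x0=(0.7692, 2.0442) x1=(1.4306, -0.5342) x2=(-1.2691, -1.1333) x3=(0.2941, -1.0523)
step 8: x0=(0.7419, 2.0523) x1=(1.3931, -0.5202) x2=(-1.2868, -1.1253) x3=(0.2811, -1.0745)
step 9: x0=(0.7146, 2.0605) x1=(1.3547, -0.5070) x2=(-1.3044, -1.1174) x3=(0.2682, -1.0964)
step 10: x0=(0.6872, 2.0688) x1=(1.3156, -0.4946) x2=(-1.3218, -1.1095) x3=(0.2555, -1.1180)
step 11: x0=(0.6599, 2.0772) x1=(1.2757, -0.4831) x2=(-1.3391, -1.1017) x3=(0.2429, -1.1392)
step 12: x0=(0.6325, 2.0856) x1=(1.2350, -0.4725) x2=(-1.3562, -1.0940) x3=(0.2305, -1.1600)
step 13: x0=(0.6052, 2.0942) x1=(1.1935, -0.4629) x2=(-1.3732, -1.0863) x3=(0.2182, -1.1803)
step 14: x0=(0.5778, 2.1029) x1=(1.1513, -0.4542) x2=(-1.3900, -1.0788) x3=(0.2061, -1.2003)
step 15: x0=(0.5504, 2.1117) x1=(1.1084, -0.4466) x2=(-1.4066, -1.0713) x3=(0.1941, -1.2198)
step 16: x0=(0.5231, 2.1206) x1=(1.0648, -0.4401) x2=(-1.4231, -1.0639) x3=(0.1822, -1.2388)

1.1903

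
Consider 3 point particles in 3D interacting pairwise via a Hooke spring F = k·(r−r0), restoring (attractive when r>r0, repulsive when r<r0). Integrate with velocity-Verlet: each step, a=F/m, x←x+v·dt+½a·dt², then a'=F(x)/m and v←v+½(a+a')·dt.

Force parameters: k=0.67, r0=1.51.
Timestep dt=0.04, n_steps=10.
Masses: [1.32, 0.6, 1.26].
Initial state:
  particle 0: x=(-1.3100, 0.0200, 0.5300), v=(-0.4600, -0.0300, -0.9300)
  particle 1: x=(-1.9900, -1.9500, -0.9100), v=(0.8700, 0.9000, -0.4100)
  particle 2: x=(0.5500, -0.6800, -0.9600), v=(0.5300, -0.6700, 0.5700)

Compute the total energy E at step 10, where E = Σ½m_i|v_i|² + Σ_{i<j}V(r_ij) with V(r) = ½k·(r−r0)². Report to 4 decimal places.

step 0: x0=(-1.3100, 0.0200, 0.5300) x1=(-1.9900, -1.9500, -0.9100) x2=(0.5500, -0.6800, -0.9600)
step 1: x0=(-1.3282, 0.0184, 0.4923) x1=(-1.9539, -1.9128, -0.9259) x2=(0.5704, -0.7069, -0.9369)
step 2: x0=(-1.3460, 0.0159, 0.4537) x1=(-1.9153, -1.8732, -0.9408) x2=(0.5891, -0.7341, -0.9134)
step 3: x0=(-1.3634, 0.0126, 0.4143) x1=(-1.8743, -1.8314, -0.9548) x2=(0.6063, -0.7615, -0.8894)
step 4: x0=(-1.3803, 0.0085, 0.3741) x1=(-1.8309, -1.7876, -0.9678) x2=(0.6219, -0.7890, -0.8650)
step 5: x0=(-1.3966, 0.0037, 0.3330) x1=(-1.7855, -1.7420, -0.9800) x2=(0.6359, -0.8165, -0.8402)
step 6: x0=(-1.4125, -0.0018, 0.2913) x1=(-1.7380, -1.6946, -0.9913) x2=(0.6483, -0.8442, -0.8151)
step 7: x0=(-1.4277, -0.0081, 0.2489) x1=(-1.6886, -1.6458, -1.0017) x2=(0.6593, -0.8719, -0.7897)
step 8: x0=(-1.4424, -0.0149, 0.2059) x1=(-1.6374, -1.5956, -1.0115) x2=(0.6687, -0.8995, -0.7640)
step 9: x0=(-1.4564, -0.0224, 0.1624) x1=(-1.5846, -1.5443, -1.0205) x2=(0.6768, -0.9271, -0.7381)
step 10: x0=(-1.4697, -0.0304, 0.1183) x1=(-1.5303, -1.4919, -1.0289) x2=(0.6834, -0.9545, -0.7119)
step 0 velocities: v0=(-0.4600, -0.0300, -0.9300) v1=(0.8700, 0.9000, -0.4100) v2=(0.5300, -0.6700, 0.5700)
step 0: KE=1.8960, PE=1.2612, E=3.1573
step 10 velocities: v0=(-0.3252, -0.2068, -1.1068) v1=(1.3749, 1.3189, -0.2022) v2=(0.1484, -0.6843, 0.6563)
step 10: KE=2.5880, PE=0.5688, E=3.1568

3.1568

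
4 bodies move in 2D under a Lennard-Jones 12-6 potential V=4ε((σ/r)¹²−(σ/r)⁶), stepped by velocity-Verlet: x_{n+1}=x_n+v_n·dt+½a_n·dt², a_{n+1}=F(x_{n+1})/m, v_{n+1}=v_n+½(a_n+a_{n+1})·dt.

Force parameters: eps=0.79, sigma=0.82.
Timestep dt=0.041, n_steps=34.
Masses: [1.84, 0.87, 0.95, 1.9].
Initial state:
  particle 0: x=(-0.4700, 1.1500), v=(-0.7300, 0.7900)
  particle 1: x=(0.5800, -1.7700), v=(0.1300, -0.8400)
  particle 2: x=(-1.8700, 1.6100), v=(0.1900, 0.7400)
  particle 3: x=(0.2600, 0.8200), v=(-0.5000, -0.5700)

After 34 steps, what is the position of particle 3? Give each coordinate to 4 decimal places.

(0.0028, -0.1299)

step 0: x0=(-0.4700, 1.1500) x1=(0.5800, -1.7700) x2=(-1.8700, 1.6100) x3=(0.2600, 0.8200)
step 1: x0=(-0.5148, 1.1891) x1=(0.5853, -1.8044) x2=(-1.8619, 1.6402) x3=(0.2538, 0.7902)
step 2: x0=(-0.5657, 1.2313) x1=(0.5907, -1.8388) x2=(-1.8530, 1.6702) x3=(0.2530, 0.7575)
step 3: x0=(-0.6161, 1.2730) x1=(0.5960, -1.8732) x2=(-1.8430, 1.6998) x3=(0.2512, 0.7254)
step 4: x0=(-0.6653, 1.3139) x1=(0.6013, -1.9076) x2=(-1.8317, 1.7289) x3=(0.2477, 0.6944)
step 5: x0=(-0.7141, 1.3541) x1=(0.6066, -1.9420) x2=(-1.8186, 1.7574) x3=(0.2428, 0.6644)
step 6: x0=(-0.7631, 1.3940) x1=(0.6119, -1.9764) x2=(-1.8031, 1.7850) x3=(0.2368, 0.6350)
step 7: x0=(-0.8129, 1.4340) x1=(0.6172, -2.0107) x2=(-1.7844, 1.8114) x3=(0.2302, 0.6063)
step 8: x0=(-0.8641, 1.4743) x1=(0.6225, -2.0450) x2=(-1.7620, 1.8364) x3=(0.2230, 0.5778)
step 9: x0=(-0.9167, 1.5150) x1=(0.6279, -2.0793) x2=(-1.7365, 1.8601) x3=(0.2155, 0.5497)
step 10: x0=(-0.9664, 1.5544) x1=(0.6332, -2.1136) x2=(-1.7158, 1.8858) x3=(0.2078, 0.5218)
step 11: x0=(-0.9964, 1.5850) x1=(0.6385, -2.1479) x2=(-1.7331, 1.9283) x3=(0.1999, 0.4940)
step 12: x0=(-1.0036, 1.6050) x1=(0.6438, -2.1822) x2=(-1.7942, 1.9912) x3=(0.1919, 0.4663)
step 13: x0=(-1.0072, 1.6231) x1=(0.6491, -2.2165) x2=(-1.8622, 2.0576) x3=(0.1838, 0.4387)
step 14: x0=(-1.0119, 1.6417) x1=(0.6544, -2.2507) x2=(-1.9276, 2.1225) x3=(0.1755, 0.4112)
step 15: x0=(-1.0185, 1.6613) x1=(0.6597, -2.2850) x2=(-1.9894, 2.1856) x3=(0.1672, 0.3838)
step 16: x0=(-1.0265, 1.6816) x1=(0.6649, -2.3192) x2=(-2.0483, 2.2471) x3=(0.1588, 0.3565)
step 17: x0=(-1.0357, 1.7025) x1=(0.6702, -2.3534) x2=(-2.1048, 2.3073) x3=(0.1504, 0.3292)
step 18: x0=(-1.0457, 1.7239) x1=(0.6755, -2.3876) x2=(-2.1595, 2.3665) x3=(0.1419, 0.3020)
step 19: x0=(-1.0563, 1.7456) x1=(0.6808, -2.4218) x2=(-2.2130, 2.4249) x3=(0.1333, 0.2748)
step 20: x0=(-1.0674, 1.7675) x1=(0.6861, -2.4560) x2=(-2.2655, 2.4827) x3=(0.1247, 0.2477)
step 21: x0=(-1.0789, 1.7897) x1=(0.6914, -2.4902) x2=(-2.3171, 2.5401) x3=(0.1161, 0.2206)
step 22: x0=(-1.0907, 1.8120) x1=(0.6967, -2.5244) x2=(-2.3682, 2.5971) x3=(0.1075, 0.1935)
step 23: x0=(-1.1027, 1.8344) x1=(0.7019, -2.5586) x2=(-2.4187, 2.6538) x3=(0.0988, 0.1665)
step 24: x0=(-1.1149, 1.8569) x1=(0.7072, -2.5927) x2=(-2.4689, 2.7103) x3=(0.0901, 0.1395)
step 25: x0=(-1.1272, 1.8795) x1=(0.7125, -2.6269) x2=(-2.5188, 2.7666) x3=(0.0814, 0.1125)
step 26: x0=(-1.1396, 1.9022) x1=(0.7178, -2.6610) x2=(-2.5684, 2.8227) x3=(0.0727, 0.0855)
step 27: x0=(-1.1521, 1.9249) x1=(0.7230, -2.6951) x2=(-2.6178, 2.8787) x3=(0.0640, 0.0586)
step 28: x0=(-1.1648, 1.9477) x1=(0.7283, -2.7293) x2=(-2.6671, 2.9345) x3=(0.0553, 0.0316)
step 29: x0=(-1.1774, 1.9704) x1=(0.7336, -2.7634) x2=(-2.7162, 2.9903) x3=(0.0465, 0.0047)
step 30: x0=(-1.1901, 1.9932) x1=(0.7388, -2.7975) x2=(-2.7652, 3.0460) x3=(0.0378, -0.0222)
step 31: x0=(-1.2029, 2.0161) x1=(0.7441, -2.8316) x2=(-2.8141, 3.1017) x3=(0.0290, -0.0491)
step 32: x0=(-1.2157, 2.0389) x1=(0.7494, -2.8657) x2=(-2.8629, 3.1573) x3=(0.0203, -0.0761)
step 33: x0=(-1.2285, 2.0618) x1=(0.7546, -2.8998) x2=(-2.9117, 3.2128) x3=(0.0115, -0.1030)
step 34: x0=(-1.2414, 2.0847) x1=(0.7599, -2.9339) x2=(-2.9604, 3.2683) x3=(0.0028, -0.1299)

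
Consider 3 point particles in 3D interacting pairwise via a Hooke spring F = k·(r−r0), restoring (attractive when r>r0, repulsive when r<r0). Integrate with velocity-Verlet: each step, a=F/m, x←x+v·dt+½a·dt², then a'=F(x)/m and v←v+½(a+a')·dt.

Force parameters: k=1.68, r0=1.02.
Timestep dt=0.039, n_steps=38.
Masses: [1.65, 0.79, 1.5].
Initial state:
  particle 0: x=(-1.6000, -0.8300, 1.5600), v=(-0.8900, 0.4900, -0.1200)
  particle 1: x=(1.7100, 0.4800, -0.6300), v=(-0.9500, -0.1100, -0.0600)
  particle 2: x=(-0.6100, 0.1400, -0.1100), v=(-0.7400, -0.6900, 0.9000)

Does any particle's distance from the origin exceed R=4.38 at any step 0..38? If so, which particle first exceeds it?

step 0: x0=(-1.6000, -0.8300, 1.5600) x1=(1.7100, 0.4800, -0.6300) x2=(-0.6100, 0.1400, -0.1100)
step 1: x0=(-1.6324, -0.8097, 1.5534) x1=(1.6667, 0.4738, -0.6292) x2=(-0.6382, 0.1128, -0.0744)
step 2: x0=(-1.6601, -0.7872, 1.5428) x1=(1.6112, 0.4638, -0.6220) x2=(-0.6650, 0.0852, -0.0379)
step 3: x0=(-1.6832, -0.7626, 1.5286) x1=(1.5434, 0.4500, -0.6085) x2=(-0.6904, 0.0572, -0.0006)
step 4: x0=(-1.7018, -0.7359, 1.5107) x1=(1.4637, 0.4326, -0.5887) x2=(-0.7145, 0.0288, 0.0374)
step 5: x0=(-1.7161, -0.7073, 1.4893) x1=(1.3725, 0.4117, -0.5627) x2=(-0.7373, 0.0003, 0.0759)
step 6: x0=(-1.7261, -0.6769, 1.4646) x1=(1.2703, 0.3873, -0.5307) x2=(-0.7590, -0.0285, 0.1150)
step 7: x0=(-1.7322, -0.6449, 1.4367) x1=(1.1575, 0.3598, -0.4929) x2=(-0.7795, -0.0573, 0.1544)
step 8: x0=(-1.7344, -0.6115, 1.4059) x1=(1.0347, 0.3292, -0.4495) x2=(-0.7989, -0.0861, 0.1942)
step 9: x0=(-1.7331, -0.5767, 1.3724) x1=(0.9028, 0.2958, -0.4009) x2=(-0.8175, -0.1150, 0.2342)
step 10: x0=(-1.7285, -0.5407, 1.3363) x1=(0.7625, 0.2599, -0.3474) x2=(-0.8352, -0.1438, 0.2744)
step 11: x0=(-1.7208, -0.5037, 1.2981) x1=(0.6145, 0.2216, -0.2894) x2=(-0.8522, -0.1725, 0.3146)
step 12: x0=(-1.7105, -0.4659, 1.2579) x1=(0.4599, 0.1814, -0.2273) x2=(-0.8687, -0.2011, 0.3549)
step 13: x0=(-1.6979, -0.4273, 1.2159) x1=(0.2995, 0.1395, -0.1616) x2=(-0.8846, -0.2295, 0.3951)
step 14: x0=(-1.6832, -0.3882, 1.1726) x1=(0.1343, 0.0962, -0.0928) x2=(-0.9003, -0.2579, 0.4353)
step 15: x0=(-1.6670, -0.3487, 1.1281) x1=(-0.0346, 0.0518, -0.0215) x2=(-0.9158, -0.2861, 0.4754)
step 16: x0=(-1.6495, -0.3089, 1.0827) x1=(-0.2063, 0.0068, 0.0517) x2=(-0.9312, -0.3144, 0.5155)
step 17: x0=(-1.6312, -0.2688, 1.0368) x1=(-0.3798, -0.0386, 0.1262) x2=(-0.9465, -0.3427, 0.5555)
step 18: x0=(-1.6124, -0.2286, 0.9905) x1=(-0.5541, -0.0840, 0.2013) x2=(-0.9620, -0.3712, 0.5956)
step 19: x0=(-1.5935, -0.1883, 0.9441) x1=(-0.7283, -0.1288, 0.2762) x2=(-0.9774, -0.4000, 0.6359)
step 20: x0=(-1.5750, -0.1478, 0.8979) x1=(-0.9020, -0.1729, 0.3501) x2=(-0.9929, -0.4295, 0.6766)
step 21: x0=(-1.5571, -0.1072, 0.8519) x1=(-1.0749, -0.2157, 0.4222) x2=(-1.0081, -0.4598, 0.7178)
step 22: x0=(-1.5400, -0.0661, 0.8065) x1=(-1.2473, -0.2575, 0.4920) x2=(-1.0227, -0.4911, 0.7598)
step 23: x0=(-1.5239, -0.0243, 0.7617) x1=(-1.4196, -0.2990, 0.5594) x2=(-1.0362, -0.5234, 0.8023)
step 24: x0=(-1.5085, 0.0186, 0.7174) x1=(-1.5925, -0.3413, 0.6247) x2=(-1.0486, -0.5564, 0.8454)
step 25: x0=(-1.4931, 0.0627, 0.6732) x1=(-1.7670, -0.3852, 0.6891) x2=(-1.0602, -0.5900, 0.8887)
step 26: x0=(-1.4774, 0.1078, 0.6290) x1=(-1.9431, -0.4302, 0.7533) x2=(-1.0713, -0.6241, 0.9322)
step 27: x0=(-1.4616, 0.1534, 0.5846) x1=(-2.1202, -0.4759, 0.8177) x2=(-1.0820, -0.6583, 0.9759)
step 28: x0=(-1.4457, 0.1991, 0.5402) x1=(-2.2973, -0.5217, 0.8821) x2=(-1.0928, -0.6926, 1.0195)
step 29: x0=(-1.4299, 0.2446, 0.4959) x1=(-2.4734, -0.5674, 0.9464) x2=(-1.1039, -0.7268, 1.0631)
step 30: x0=(-1.4145, 0.2896, 0.4519) x1=(-2.6474, -0.6124, 1.0105) x2=(-1.1157, -0.7606, 1.1066)
step 31: x0=(-1.3997, 0.3337, 0.4083) x1=(-2.8183, -0.6566, 1.0740) x2=(-1.1286, -0.7941, 1.1497)
step 32: x0=(-1.3859, 0.3767, 0.3656) x1=(-2.9849, -0.6995, 1.1366) x2=(-1.1426, -0.8269, 1.1924)
step 33: x0=(-1.3731, 0.4183, 0.3239) x1=(-3.1462, -0.7408, 1.1980) x2=(-1.1583, -0.8590, 1.2347)
step 34: x0=(-1.3617, 0.4581, 0.2834) x1=(-3.3012, -0.7802, 1.2580) x2=(-1.1757, -0.8903, 1.2764)
step 35: x0=(-1.3521, 0.4960, 0.2444) x1=(-3.4489, -0.8174, 1.3160) x2=(-1.1951, -0.9205, 1.3174)
step 36: x0=(-1.3443, 0.5317, 0.2072) x1=(-3.5884, -0.8522, 1.3720) x2=(-1.2167, -0.9496, 1.3577)
step 37: x0=(-1.3387, 0.5650, 0.1719) x1=(-3.7188, -0.8842, 1.4254) x2=(-1.2408, -0.9775, 1.3970)
step 38: x0=(-1.3354, 0.5956, 0.1388) x1=(-3.8394, -0.9133, 1.4762) x2=(-1.2674, -1.0040, 1.4354)

no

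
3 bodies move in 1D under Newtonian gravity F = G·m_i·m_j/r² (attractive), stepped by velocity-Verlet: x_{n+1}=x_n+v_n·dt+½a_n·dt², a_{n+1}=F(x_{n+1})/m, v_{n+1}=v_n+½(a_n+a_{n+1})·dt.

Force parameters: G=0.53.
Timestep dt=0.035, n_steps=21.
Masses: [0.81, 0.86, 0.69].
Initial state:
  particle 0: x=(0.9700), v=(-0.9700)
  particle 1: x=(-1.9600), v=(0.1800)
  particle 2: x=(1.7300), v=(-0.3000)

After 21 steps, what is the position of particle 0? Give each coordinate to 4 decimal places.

(0.3711)

step 0: x0=(0.9700) x1=(-1.9600) x2=(1.7300)
step 1: x0=(0.9364) x1=(-1.9537) x2=(1.7190)
step 2: x0=(0.9035) x1=(-1.9472) x2=(1.7071)
step 3: x0=(0.8712) x1=(-1.9407) x2=(1.6944)
step 4: x0=(0.8395) x1=(-1.9340) x2=(1.6809)
step 5: x0=(0.8083) x1=(-1.9273) x2=(1.6665)
step 6: x0=(0.7777) x1=(-1.9204) x2=(1.6514)
step 7: x0=(0.7476) x1=(-1.9135) x2=(1.6356)
step 8: x0=(0.7179) x1=(-1.9064) x2=(1.6191)
step 9: x0=(0.6888) x1=(-1.8992) x2=(1.6018)
step 10: x0=(0.6601) x1=(-1.8919) x2=(1.5839)
step 11: x0=(0.6318) x1=(-1.8845) x2=(1.5654)
step 12: x0=(0.6040) x1=(-1.8770) x2=(1.5462)
step 13: x0=(0.5766) x1=(-1.8693) x2=(1.5263)
step 14: x0=(0.5496) x1=(-1.8616) x2=(1.5058)
step 15: x0=(0.5230) x1=(-1.8536) x2=(1.4847)
step 16: x0=(0.4967) x1=(-1.8456) x2=(1.4630)
step 17: x0=(0.4709) x1=(-1.8374) x2=(1.4406)
step 18: x0=(0.4454) x1=(-1.8291) x2=(1.4177)
step 19: x0=(0.4203) x1=(-1.8206) x2=(1.3941)
step 20: x0=(0.3955) x1=(-1.8120) x2=(1.3699)
step 21: x0=(0.3711) x1=(-1.8032) x2=(1.3451)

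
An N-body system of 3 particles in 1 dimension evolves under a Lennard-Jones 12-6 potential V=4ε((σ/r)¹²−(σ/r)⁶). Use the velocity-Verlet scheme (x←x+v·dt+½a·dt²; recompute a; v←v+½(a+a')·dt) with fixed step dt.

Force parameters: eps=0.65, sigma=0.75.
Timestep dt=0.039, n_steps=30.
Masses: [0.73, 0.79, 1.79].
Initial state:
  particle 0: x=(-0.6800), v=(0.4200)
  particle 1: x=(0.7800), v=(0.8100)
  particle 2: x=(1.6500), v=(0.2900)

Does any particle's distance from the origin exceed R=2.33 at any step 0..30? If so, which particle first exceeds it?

step 0: x0=(-0.6800) x1=(0.7800) x2=(1.6500)
step 1: x0=(-0.6634) x1=(0.8127) x2=(1.6607)
step 2: x0=(-0.6464) x1=(0.8457) x2=(1.6712)
step 3: x0=(-0.6291) x1=(0.8759) x2=(1.6827)
step 4: x0=(-0.6115) x1=(0.8988) x2=(1.6973)
step 5: x0=(-0.5935) x1=(0.9118) x2=(1.7162)
step 6: x0=(-0.5752) x1=(0.9168) x2=(1.7385)
step 7: x0=(-0.5565) x1=(0.9181) x2=(1.7622)
step 8: x0=(-0.5374) x1=(0.9194) x2=(1.7858)
step 9: x0=(-0.5179) x1=(0.9226) x2=(1.8083)
step 10: x0=(-0.4980) x1=(0.9287) x2=(1.8294)
step 11: x0=(-0.4776) x1=(0.9381) x2=(1.8489)
step 12: x0=(-0.4567) x1=(0.9509) x2=(1.8667)
step 13: x0=(-0.4353) x1=(0.9672) x2=(1.8827)
step 14: x0=(-0.4133) x1=(0.9869) x2=(1.8970)
step 15: x0=(-0.3908) x1=(1.0100) x2=(1.9095)
step 16: x0=(-0.3678) x1=(1.0363) x2=(1.9205)
step 17: x0=(-0.3442) x1=(1.0653) x2=(1.9300)
step 18: x0=(-0.3201) x1=(1.0961) x2=(1.9385)
step 19: x0=(-0.2955) x1=(1.1265) x2=(1.9470)
step 20: x0=(-0.2705) x1=(1.1529) x2=(1.9570)
step 21: x0=(-0.2449) x1=(1.1711) x2=(1.9705)
step 22: x0=(-0.2188) x1=(1.1795) x2=(1.9881)
step 23: x0=(-0.1922) x1=(1.1810) x2=(2.0085)
step 24: x0=(-0.1649) x1=(1.1797) x2=(2.0299)
step 25: x0=(-0.1370) x1=(1.1788) x2=(2.0509)
step 26: x0=(-0.1082) x1=(1.1798) x2=(2.0706)
step 27: x0=(-0.0785) x1=(1.1834) x2=(2.0888)
step 28: x0=(-0.0478) x1=(1.1898) x2=(2.1054)
step 29: x0=(-0.0158) x1=(1.1991) x2=(2.1202)
step 30: x0=(0.0175) x1=(1.2112) x2=(2.1332)

no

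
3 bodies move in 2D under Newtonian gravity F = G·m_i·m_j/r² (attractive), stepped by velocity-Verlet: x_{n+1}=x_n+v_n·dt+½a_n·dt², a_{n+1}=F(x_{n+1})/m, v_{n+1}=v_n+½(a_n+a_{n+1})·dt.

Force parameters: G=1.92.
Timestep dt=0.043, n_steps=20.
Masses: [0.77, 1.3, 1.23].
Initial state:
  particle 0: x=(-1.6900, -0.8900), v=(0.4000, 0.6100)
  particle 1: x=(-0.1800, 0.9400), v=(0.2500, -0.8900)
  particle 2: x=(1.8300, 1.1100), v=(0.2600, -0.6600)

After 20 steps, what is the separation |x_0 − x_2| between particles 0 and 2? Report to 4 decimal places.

2.9650

step 0: x0=(-1.6900, -0.8900) x1=(-0.1800, 0.9400) x2=(1.8300, 1.1100)
step 1: x0=(-1.6724, -0.8634) x1=(-0.1689, 0.9016) x2=(1.8405, 1.0815)
step 2: x0=(-1.6541, -0.8360) x1=(-0.1570, 0.8629) x2=(1.8498, 1.0529)
step 3: x0=(-1.6348, -0.8078) x1=(-0.1444, 0.8239) x2=(1.8578, 1.0240)
step 4: x0=(-1.6148, -0.7788) x1=(-0.1311, 0.7846) x2=(1.8645, 0.9950)
step 5: x0=(-1.5937, -0.7489) x1=(-0.1172, 0.7450) x2=(1.8699, 0.9658)
step 6: x0=(-1.5717, -0.7181) x1=(-0.1026, 0.7050) x2=(1.8740, 0.9363)
step 7: x0=(-1.5486, -0.6865) x1=(-0.0873, 0.6647) x2=(1.8767, 0.9067)
step 8: x0=(-1.5244, -0.6539) x1=(-0.0715, 0.6241) x2=(1.8781, 0.8768)
step 9: x0=(-1.4989, -0.6204) x1=(-0.0551, 0.5832) x2=(1.8782, 0.8466)
step 10: x0=(-1.4722, -0.5859) x1=(-0.0382, 0.5419) x2=(1.8768, 0.8163)
step 11: x0=(-1.4441, -0.5504) x1=(-0.0207, 0.5003) x2=(1.8741, 0.7857)
step 12: x0=(-1.4144, -0.5140) x1=(-0.0028, 0.4583) x2=(1.8699, 0.7548)
step 13: x0=(-1.3832, -0.4765) x1=(0.0156, 0.4160) x2=(1.8642, 0.7236)
step 14: x0=(-1.3502, -0.4380) x1=(0.0343, 0.3734) x2=(1.8571, 0.6921)
step 15: x0=(-1.3153, -0.3984) x1=(0.0534, 0.3305) x2=(1.8483, 0.6604)
step 16: x0=(-1.2783, -0.3579) x1=(0.0728, 0.2872) x2=(1.8380, 0.6283)
step 17: x0=(-1.2390, -0.3163) x1=(0.0924, 0.2437) x2=(1.8260, 0.5958)
step 18: x0=(-1.1974, -0.2737) x1=(0.1122, 0.2000) x2=(1.8124, 0.5630)
step 19: x0=(-1.1530, -0.2302) x1=(0.1320, 0.1561) x2=(1.7969, 0.5298)
step 20: x0=(-1.1058, -0.1859) x1=(0.1519, 0.1120) x2=(1.7797, 0.4961)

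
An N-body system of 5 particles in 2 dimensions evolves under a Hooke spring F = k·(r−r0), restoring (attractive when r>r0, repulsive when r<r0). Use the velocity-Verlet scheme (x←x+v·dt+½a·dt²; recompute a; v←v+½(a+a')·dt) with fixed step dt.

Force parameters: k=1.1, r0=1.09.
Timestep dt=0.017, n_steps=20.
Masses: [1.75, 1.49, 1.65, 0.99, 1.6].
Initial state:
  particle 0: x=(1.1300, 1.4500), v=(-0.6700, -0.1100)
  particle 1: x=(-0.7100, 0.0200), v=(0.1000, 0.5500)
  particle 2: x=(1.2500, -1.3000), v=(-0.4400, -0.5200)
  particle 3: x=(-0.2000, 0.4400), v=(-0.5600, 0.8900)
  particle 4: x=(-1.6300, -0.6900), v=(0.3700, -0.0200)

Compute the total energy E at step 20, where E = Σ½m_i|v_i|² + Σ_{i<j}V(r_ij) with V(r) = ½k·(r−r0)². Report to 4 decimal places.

step 0: x0=(1.1300, 1.4500) x1=(-0.7100, 0.0200) x2=(1.2500, -1.3000) x3=(-0.2000, 0.4400) x4=(-1.6300, -0.6900)
step 1: x0=(1.1183, 1.4477) x1=(-0.7081, 0.0293) x2=(1.2422, -1.3085) x3=(-0.2094, 0.4550) x4=(-1.6233, -0.6902)
step 2: x0=(1.1060, 1.4447) x1=(-0.7059, 0.0386) x2=(1.2336, -1.3163) x3=(-0.2184, 0.4698) x4=(-1.6157, -0.6901)
step 3: x0=(1.0932, 1.4409) x1=(-0.7033, 0.0478) x2=(1.2244, -1.3233) x3=(-0.2271, 0.4843) x4=(-1.6073, -0.6896)
step 4: x0=(1.0798, 1.4364) x1=(-0.7004, 0.0569) x2=(1.2144, -1.3296) x3=(-0.2356, 0.4986) x4=(-1.5980, -0.6888)
step 5: x0=(1.0658, 1.4311) x1=(-0.6972, 0.0659) x2=(1.2037, -1.3352) x3=(-0.2437, 0.5125) x4=(-1.5879, -0.6878)
step 6: x0=(1.0513, 1.4251) x1=(-0.6936, 0.0748) x2=(1.1924, -1.3401) x3=(-0.2515, 0.5263) x4=(-1.5770, -0.6864)
step 7: x0=(1.0362, 1.4183) x1=(-0.6897, 0.0837) x2=(1.1803, -1.3442) x3=(-0.2589, 0.5397) x4=(-1.5653, -0.6847)
step 8: x0=(1.0206, 1.4108) x1=(-0.6855, 0.0924) x2=(1.1676, -1.3476) x3=(-0.2661, 0.5528) x4=(-1.5528, -0.6827)
step 9: x0=(1.0044, 1.4025) x1=(-0.6810, 0.1010) x2=(1.1542, -1.3502) x3=(-0.2729, 0.5657) x4=(-1.5395, -0.6804)
step 10: x0=(0.9878, 1.3936) x1=(-0.6762, 0.1095) x2=(1.1401, -1.3521) x3=(-0.2795, 0.5783) x4=(-1.5254, -0.6778)
step 11: x0=(0.9707, 1.3839) x1=(-0.6710, 0.1179) x2=(1.1254, -1.3532) x3=(-0.2857, 0.5905) x4=(-1.5106, -0.6749)
step 12: x0=(0.9531, 1.3736) x1=(-0.6656, 0.1262) x2=(1.1100, -1.3536) x3=(-0.2916, 0.6025) x4=(-1.4950, -0.6717)
step 13: x0=(0.9350, 1.3625) x1=(-0.6599, 0.1343) x2=(1.0940, -1.3532) x3=(-0.2973, 0.6141) x4=(-1.4787, -0.6682)
step 14: x0=(0.9164, 1.3508) x1=(-0.6539, 0.1423) x2=(1.0773, -1.3521) x3=(-0.3026, 0.6254) x4=(-1.4617, -0.6645)
step 15: x0=(0.8974, 1.3385) x1=(-0.6476, 0.1502) x2=(1.0600, -1.3503) x3=(-0.3076, 0.6364) x4=(-1.4440, -0.6604)
step 16: x0=(0.8780, 1.3254) x1=(-0.6411, 0.1579) x2=(1.0421, -1.3476) x3=(-0.3124, 0.6471) x4=(-1.4256, -0.6561)
step 17: x0=(0.8582, 1.3118) x1=(-0.6343, 0.1654) x2=(1.0235, -1.3443) x3=(-0.3169, 0.6574) x4=(-1.4066, -0.6515)
step 18: x0=(0.8380, 1.2975) x1=(-0.6272, 0.1728) x2=(1.0044, -1.3402) x3=(-0.3211, 0.6674) x4=(-1.3869, -0.6466)
step 19: x0=(0.8174, 1.2826) x1=(-0.6199, 0.1800) x2=(0.9847, -1.3353) x3=(-0.3251, 0.6771) x4=(-1.3666, -0.6414)
step 20: x0=(0.7964, 1.2672) x1=(-0.6124, 0.1871) x2=(0.9645, -1.3298) x3=(-0.3288, 0.6865) x4=(-1.3456, -0.6361)
step 0 velocities: v0=(-0.6700, -0.1100) v1=(0.1000, 0.5500) v2=(-0.4400, -0.5200) v3=(-0.5600, 0.8900) v4=(0.3700, -0.0200)
step 0: KE=1.6761, PE=9.6664, E=11.3425
step 20 velocities: v0=(-1.2443, -0.9273) v1=(0.4498, 0.4100) v2=(-1.2076, 0.3483) v3=(-0.2107, 0.5410) v4=(1.2478, 0.3248)
step 20: KE=5.1829, PE=6.1588, E=11.3418

11.3418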